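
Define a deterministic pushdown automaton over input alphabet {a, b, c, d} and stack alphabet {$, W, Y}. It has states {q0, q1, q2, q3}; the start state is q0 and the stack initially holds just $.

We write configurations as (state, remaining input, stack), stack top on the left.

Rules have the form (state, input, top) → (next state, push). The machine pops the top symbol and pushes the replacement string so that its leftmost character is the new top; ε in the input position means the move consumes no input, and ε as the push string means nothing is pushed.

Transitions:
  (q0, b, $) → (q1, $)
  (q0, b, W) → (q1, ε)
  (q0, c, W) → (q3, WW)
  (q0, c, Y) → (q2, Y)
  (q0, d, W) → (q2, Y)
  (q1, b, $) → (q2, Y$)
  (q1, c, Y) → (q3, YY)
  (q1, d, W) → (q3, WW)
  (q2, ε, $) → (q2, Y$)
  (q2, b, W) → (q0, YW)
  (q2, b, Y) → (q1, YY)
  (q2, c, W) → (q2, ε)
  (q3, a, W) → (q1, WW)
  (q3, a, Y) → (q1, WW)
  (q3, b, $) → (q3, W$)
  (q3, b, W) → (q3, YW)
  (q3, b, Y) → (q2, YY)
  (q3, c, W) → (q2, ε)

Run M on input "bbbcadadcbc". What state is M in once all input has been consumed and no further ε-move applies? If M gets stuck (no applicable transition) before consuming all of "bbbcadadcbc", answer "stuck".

q2

(q0, bbbcadadcbc, $) ⊢ (q1, bbcadadcbc, $) ⊢ (q2, bcadadcbc, Y$) ⊢ (q1, cadadcbc, YY$) ⊢ (q3, adadcbc, YYY$) ⊢ (q1, dadcbc, WWYY$) ⊢ (q3, adcbc, WWWYY$) ⊢ (q1, dcbc, WWWWYY$) ⊢ (q3, cbc, WWWWWYY$) ⊢ (q2, bc, WWWWYY$) ⊢ (q0, c, YWWWWYY$) ⊢ (q2, ε, YWWWWYY$)
All input consumed; M is in state q2.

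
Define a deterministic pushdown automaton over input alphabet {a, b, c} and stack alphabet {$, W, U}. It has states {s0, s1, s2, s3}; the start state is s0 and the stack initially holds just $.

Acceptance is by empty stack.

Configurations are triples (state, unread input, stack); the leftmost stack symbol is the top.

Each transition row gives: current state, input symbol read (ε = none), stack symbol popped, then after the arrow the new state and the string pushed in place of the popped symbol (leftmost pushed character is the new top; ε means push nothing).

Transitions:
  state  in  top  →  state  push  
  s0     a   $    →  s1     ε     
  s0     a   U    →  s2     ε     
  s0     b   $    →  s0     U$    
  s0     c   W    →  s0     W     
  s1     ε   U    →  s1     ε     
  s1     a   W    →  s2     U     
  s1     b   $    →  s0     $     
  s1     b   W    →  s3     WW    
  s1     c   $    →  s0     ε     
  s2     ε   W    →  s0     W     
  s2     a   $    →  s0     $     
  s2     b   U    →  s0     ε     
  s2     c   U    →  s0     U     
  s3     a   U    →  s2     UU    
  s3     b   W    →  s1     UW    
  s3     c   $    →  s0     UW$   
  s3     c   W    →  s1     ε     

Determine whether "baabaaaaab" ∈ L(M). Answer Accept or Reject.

Reject

(s0, baabaaaaab, $) ⊢ (s0, aabaaaaab, U$) ⊢ (s2, abaaaaab, $) ⊢ (s0, baaaaab, $) ⊢ (s0, aaaaab, U$) ⊢ (s2, aaaab, $) ⊢ (s0, aaab, $) ⊢ (s1, aab, ε)
No transition applies at (s1, aab, ε); input not fully consumed.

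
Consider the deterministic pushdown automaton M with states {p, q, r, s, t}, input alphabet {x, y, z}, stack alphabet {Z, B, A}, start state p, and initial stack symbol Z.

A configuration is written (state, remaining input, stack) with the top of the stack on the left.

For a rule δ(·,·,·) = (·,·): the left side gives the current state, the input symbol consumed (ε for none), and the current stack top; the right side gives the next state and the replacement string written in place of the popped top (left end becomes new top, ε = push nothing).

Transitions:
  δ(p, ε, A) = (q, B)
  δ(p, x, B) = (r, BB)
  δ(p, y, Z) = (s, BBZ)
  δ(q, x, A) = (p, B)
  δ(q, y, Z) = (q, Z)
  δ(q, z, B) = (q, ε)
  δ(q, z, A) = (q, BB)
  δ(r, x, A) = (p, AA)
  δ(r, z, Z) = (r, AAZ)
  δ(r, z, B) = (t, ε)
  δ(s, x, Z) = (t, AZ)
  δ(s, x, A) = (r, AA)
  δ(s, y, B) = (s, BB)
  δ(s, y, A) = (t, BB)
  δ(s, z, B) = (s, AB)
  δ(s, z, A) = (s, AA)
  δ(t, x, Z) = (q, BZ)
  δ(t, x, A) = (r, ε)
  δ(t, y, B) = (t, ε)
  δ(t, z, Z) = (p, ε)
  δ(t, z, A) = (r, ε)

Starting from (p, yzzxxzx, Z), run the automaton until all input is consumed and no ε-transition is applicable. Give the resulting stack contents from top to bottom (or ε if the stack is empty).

(p, yzzxxzx, Z)
  read y, top Z: go to s, push BBZ → (s, zzxxzx, BBZ)
  read z, top B: go to s, push AB → (s, zxxzx, ABBZ)
  read z, top A: go to s, push AA → (s, xxzx, AABBZ)
  read x, top A: go to r, push AA → (r, xzx, AAABBZ)
  read x, top A: go to p, push AA → (p, zx, AAAABBZ)
  ε-move, top A: go to q, push B → (q, zx, BAAABBZ)
  read z, top B: go to q, push ε → (q, x, AAABBZ)
  read x, top A: go to p, push B → (p, ε, BAABBZ)
All input consumed in state p with stack BAABBZ.

BAABBZ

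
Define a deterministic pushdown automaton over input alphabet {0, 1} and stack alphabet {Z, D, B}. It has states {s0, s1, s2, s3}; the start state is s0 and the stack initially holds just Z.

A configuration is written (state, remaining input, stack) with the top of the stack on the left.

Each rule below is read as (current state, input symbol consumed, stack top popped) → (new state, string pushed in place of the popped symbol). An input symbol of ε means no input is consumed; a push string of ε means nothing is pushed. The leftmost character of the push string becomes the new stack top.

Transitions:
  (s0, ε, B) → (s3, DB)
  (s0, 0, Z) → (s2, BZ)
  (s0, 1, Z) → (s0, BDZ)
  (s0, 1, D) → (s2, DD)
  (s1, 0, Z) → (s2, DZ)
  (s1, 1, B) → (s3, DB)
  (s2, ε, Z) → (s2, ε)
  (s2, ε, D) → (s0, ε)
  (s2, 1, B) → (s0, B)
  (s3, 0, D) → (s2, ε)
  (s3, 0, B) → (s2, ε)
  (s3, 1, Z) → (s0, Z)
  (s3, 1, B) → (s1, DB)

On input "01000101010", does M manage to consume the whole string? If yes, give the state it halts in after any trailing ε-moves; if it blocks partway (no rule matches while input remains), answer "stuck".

(s0, 01000101010, Z) ⊢ (s2, 1000101010, BZ) ⊢ (s0, 000101010, BZ) ⊢ (s3, 000101010, DBZ) ⊢ (s2, 00101010, BZ)
No transition for (s2, 0, top B); M blocks with input 00101010 remaining.

stuck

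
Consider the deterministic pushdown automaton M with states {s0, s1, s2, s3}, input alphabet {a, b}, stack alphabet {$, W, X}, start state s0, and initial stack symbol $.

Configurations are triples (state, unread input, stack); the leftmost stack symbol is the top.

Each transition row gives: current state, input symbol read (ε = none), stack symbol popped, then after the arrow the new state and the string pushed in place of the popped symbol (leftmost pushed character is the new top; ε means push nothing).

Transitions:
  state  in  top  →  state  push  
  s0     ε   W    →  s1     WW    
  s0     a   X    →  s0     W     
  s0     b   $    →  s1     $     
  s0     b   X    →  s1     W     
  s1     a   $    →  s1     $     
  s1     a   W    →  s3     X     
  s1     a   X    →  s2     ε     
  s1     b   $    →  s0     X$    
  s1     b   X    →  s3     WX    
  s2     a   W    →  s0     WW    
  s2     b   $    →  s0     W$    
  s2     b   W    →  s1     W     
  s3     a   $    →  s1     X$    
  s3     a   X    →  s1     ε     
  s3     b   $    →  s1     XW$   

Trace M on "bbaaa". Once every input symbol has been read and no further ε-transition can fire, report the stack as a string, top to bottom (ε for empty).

(s0, bbaaa, $)
  read b, top $: go to s1, push $ → (s1, baaa, $)
  read b, top $: go to s0, push X$ → (s0, aaa, X$)
  read a, top X: go to s0, push W → (s0, aa, W$)
  ε-move, top W: go to s1, push WW → (s1, aa, WW$)
  read a, top W: go to s3, push X → (s3, a, XW$)
  read a, top X: go to s1, push ε → (s1, ε, W$)
All input consumed in state s1 with stack W$.

W$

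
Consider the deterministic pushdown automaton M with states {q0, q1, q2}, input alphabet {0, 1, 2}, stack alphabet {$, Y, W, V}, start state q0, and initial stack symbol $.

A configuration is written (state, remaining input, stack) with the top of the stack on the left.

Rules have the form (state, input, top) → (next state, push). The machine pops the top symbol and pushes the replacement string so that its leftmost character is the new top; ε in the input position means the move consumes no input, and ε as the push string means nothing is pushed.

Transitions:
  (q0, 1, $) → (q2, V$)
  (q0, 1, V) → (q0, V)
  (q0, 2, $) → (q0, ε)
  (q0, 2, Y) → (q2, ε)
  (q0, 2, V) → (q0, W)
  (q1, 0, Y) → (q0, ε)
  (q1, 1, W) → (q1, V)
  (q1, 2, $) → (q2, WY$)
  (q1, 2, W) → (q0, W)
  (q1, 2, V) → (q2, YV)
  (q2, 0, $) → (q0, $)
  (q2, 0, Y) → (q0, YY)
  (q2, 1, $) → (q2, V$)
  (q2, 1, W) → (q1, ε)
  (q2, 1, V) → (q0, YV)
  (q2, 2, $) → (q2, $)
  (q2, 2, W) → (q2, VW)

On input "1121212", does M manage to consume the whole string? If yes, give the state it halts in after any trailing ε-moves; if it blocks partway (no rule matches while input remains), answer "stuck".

q2

(q0, 1121212, $)
  read 1, top $: go to q2, push V$ → (q2, 121212, V$)
  read 1, top V: go to q0, push YV → (q0, 21212, YV$)
  read 2, top Y: go to q2, push ε → (q2, 1212, V$)
  read 1, top V: go to q0, push YV → (q0, 212, YV$)
  read 2, top Y: go to q2, push ε → (q2, 12, V$)
  read 1, top V: go to q0, push YV → (q0, 2, YV$)
  read 2, top Y: go to q2, push ε → (q2, ε, V$)
All input consumed; M is in state q2.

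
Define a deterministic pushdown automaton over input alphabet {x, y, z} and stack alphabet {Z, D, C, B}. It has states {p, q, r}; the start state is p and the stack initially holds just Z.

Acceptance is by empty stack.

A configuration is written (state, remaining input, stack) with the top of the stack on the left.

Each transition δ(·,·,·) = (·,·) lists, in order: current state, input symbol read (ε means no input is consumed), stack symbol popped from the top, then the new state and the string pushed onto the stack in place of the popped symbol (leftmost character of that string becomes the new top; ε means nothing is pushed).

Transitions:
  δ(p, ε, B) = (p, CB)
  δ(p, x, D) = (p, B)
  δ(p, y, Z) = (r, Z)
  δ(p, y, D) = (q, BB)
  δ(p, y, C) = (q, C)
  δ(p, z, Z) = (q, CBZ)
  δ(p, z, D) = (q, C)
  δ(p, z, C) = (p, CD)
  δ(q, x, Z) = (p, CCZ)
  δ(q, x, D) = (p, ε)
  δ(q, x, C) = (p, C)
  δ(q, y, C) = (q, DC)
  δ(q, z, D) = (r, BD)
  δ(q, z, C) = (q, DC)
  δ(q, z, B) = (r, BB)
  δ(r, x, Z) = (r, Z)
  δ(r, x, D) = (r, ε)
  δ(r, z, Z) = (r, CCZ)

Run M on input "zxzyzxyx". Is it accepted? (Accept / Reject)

Reject

(p, zxzyzxyx, Z)
  read z, top Z: go to q, push CBZ → (q, xzyzxyx, CBZ)
  read x, top C: go to p, push C → (p, zyzxyx, CBZ)
  read z, top C: go to p, push CD → (p, yzxyx, CDBZ)
  read y, top C: go to q, push C → (q, zxyx, CDBZ)
  read z, top C: go to q, push DC → (q, xyx, DCDBZ)
  read x, top D: go to p, push ε → (p, yx, CDBZ)
  read y, top C: go to q, push C → (q, x, CDBZ)
  read x, top C: go to p, push C → (p, ε, CDBZ)
All input consumed; stack is CDBZ, not empty, and no further ε-move applies.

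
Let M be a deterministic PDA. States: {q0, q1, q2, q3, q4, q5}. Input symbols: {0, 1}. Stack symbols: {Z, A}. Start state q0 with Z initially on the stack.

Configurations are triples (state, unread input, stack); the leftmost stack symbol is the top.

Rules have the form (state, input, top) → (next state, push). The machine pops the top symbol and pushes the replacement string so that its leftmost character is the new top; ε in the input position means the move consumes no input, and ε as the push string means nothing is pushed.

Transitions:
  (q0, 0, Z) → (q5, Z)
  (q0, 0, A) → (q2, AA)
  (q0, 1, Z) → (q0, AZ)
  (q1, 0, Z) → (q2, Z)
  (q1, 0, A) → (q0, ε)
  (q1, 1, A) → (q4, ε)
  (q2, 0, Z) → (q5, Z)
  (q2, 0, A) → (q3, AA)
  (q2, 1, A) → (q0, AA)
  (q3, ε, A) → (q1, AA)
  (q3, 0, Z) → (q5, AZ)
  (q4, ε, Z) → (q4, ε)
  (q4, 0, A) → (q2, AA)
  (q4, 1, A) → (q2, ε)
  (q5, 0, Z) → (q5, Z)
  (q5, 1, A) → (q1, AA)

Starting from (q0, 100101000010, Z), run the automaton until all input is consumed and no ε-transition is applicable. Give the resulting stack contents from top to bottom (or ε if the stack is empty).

AAAAAAAAAAZ

(q0, 100101000010, Z)
  read 1, top Z: go to q0, push AZ → (q0, 00101000010, AZ)
  read 0, top A: go to q2, push AA → (q2, 0101000010, AAZ)
  read 0, top A: go to q3, push AA → (q3, 101000010, AAAZ)
  ε-move, top A: go to q1, push AA → (q1, 101000010, AAAAZ)
  read 1, top A: go to q4, push ε → (q4, 01000010, AAAZ)
  read 0, top A: go to q2, push AA → (q2, 1000010, AAAAZ)
  read 1, top A: go to q0, push AA → (q0, 000010, AAAAAZ)
  read 0, top A: go to q2, push AA → (q2, 00010, AAAAAAZ)
  read 0, top A: go to q3, push AA → (q3, 0010, AAAAAAAZ)
  ε-move, top A: go to q1, push AA → (q1, 0010, AAAAAAAAZ)
  read 0, top A: go to q0, push ε → (q0, 010, AAAAAAAZ)
  read 0, top A: go to q2, push AA → (q2, 10, AAAAAAAAZ)
  read 1, top A: go to q0, push AA → (q0, 0, AAAAAAAAAZ)
  read 0, top A: go to q2, push AA → (q2, ε, AAAAAAAAAAZ)
All input consumed in state q2 with stack AAAAAAAAAAZ.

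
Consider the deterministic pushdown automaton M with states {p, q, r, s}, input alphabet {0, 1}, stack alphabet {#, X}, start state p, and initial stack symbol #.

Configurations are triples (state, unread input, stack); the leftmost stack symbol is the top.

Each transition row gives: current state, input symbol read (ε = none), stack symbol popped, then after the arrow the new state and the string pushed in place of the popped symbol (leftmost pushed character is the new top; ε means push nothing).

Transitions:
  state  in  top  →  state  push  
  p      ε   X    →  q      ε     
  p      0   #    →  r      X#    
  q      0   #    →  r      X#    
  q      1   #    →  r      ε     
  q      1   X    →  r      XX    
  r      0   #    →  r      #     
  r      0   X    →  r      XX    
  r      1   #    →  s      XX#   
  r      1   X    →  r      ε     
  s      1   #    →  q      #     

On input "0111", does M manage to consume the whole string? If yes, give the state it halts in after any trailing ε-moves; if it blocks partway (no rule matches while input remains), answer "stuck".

(p, 0111, #)
  read 0, top #: go to r, push X# → (r, 111, X#)
  read 1, top X: go to r, push ε → (r, 11, #)
  read 1, top #: go to s, push XX# → (s, 1, XX#)
No transition for (s, 1, top X); M blocks with input 1 remaining.

stuck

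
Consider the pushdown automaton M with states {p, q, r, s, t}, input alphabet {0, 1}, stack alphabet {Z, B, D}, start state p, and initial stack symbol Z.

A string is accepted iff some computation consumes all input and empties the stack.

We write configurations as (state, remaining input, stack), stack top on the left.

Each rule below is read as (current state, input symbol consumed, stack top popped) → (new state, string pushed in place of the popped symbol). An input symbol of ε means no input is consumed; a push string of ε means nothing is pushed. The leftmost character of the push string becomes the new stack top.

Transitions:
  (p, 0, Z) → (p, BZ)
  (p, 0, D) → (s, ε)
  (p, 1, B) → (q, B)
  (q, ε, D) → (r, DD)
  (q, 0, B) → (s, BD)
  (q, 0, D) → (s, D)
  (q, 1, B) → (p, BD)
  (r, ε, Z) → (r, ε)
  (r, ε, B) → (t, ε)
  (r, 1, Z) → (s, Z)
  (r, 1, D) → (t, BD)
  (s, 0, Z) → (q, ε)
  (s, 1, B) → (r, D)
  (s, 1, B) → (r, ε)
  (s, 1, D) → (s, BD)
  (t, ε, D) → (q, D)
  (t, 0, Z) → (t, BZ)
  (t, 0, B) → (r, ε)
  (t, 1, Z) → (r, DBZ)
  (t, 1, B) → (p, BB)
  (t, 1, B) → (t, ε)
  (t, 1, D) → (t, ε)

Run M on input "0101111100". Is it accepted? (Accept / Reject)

Accept

One accepting computation: (p, 0101111100, Z) ⊢ (p, 101111100, BZ) ⊢ (q, 01111100, BZ) ⊢ (s, 1111100, BDZ) ⊢ (r, 111100, DDZ) ⊢ (t, 11100, BDDZ) ⊢ (t, 1100, DDZ) ⊢ (t, 100, DZ) ⊢ (t, 00, Z) ⊢ (t, 0, BZ) ⊢ (r, ε, Z) ⊢ (r, ε, ε)
All input consumed and the stack is empty.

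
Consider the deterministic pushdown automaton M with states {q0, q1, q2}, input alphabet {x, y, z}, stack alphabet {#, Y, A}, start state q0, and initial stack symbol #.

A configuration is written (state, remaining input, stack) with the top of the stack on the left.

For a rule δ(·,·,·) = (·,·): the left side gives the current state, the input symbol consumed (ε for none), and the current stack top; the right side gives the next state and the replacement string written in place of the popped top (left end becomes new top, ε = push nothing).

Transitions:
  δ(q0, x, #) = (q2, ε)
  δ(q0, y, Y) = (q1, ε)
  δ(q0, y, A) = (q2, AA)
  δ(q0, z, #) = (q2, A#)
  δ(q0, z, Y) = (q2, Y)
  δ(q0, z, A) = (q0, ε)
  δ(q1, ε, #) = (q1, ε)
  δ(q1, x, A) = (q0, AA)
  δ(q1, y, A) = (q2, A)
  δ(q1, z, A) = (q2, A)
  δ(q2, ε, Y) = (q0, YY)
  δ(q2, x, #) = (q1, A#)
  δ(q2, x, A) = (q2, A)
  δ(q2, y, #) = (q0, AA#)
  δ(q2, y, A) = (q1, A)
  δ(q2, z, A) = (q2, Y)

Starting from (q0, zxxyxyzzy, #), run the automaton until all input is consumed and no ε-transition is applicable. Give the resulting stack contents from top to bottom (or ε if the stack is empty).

YYAA#

(q0, zxxyxyzzy, #)
  read z, top #: go to q2, push A# → (q2, xxyxyzzy, A#)
  read x, top A: go to q2, push A → (q2, xyxyzzy, A#)
  read x, top A: go to q2, push A → (q2, yxyzzy, A#)
  read y, top A: go to q1, push A → (q1, xyzzy, A#)
  read x, top A: go to q0, push AA → (q0, yzzy, AA#)
  read y, top A: go to q2, push AA → (q2, zzy, AAA#)
  read z, top A: go to q2, push Y → (q2, zy, YAA#)
  ε-move, top Y: go to q0, push YY → (q0, zy, YYAA#)
  read z, top Y: go to q2, push Y → (q2, y, YYAA#)
  ε-move, top Y: go to q0, push YY → (q0, y, YYYAA#)
  read y, top Y: go to q1, push ε → (q1, ε, YYAA#)
All input consumed in state q1 with stack YYAA#.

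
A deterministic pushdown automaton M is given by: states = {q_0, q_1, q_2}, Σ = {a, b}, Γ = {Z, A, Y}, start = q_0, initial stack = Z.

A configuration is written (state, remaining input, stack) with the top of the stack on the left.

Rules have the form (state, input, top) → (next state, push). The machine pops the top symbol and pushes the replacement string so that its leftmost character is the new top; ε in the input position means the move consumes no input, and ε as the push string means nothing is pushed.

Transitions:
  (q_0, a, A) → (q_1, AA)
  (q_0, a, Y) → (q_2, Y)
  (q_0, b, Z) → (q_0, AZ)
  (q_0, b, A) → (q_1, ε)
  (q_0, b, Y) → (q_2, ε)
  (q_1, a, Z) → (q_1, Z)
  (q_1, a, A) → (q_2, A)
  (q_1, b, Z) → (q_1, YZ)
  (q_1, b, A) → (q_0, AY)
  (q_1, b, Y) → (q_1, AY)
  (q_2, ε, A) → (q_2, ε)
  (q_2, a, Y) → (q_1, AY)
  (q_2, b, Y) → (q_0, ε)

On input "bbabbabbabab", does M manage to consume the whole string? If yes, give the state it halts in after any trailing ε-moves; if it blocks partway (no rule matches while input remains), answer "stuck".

(q_0, bbabbabbabab, Z)
  read b, top Z: go to q_0, push AZ → (q_0, babbabbabab, AZ)
  read b, top A: go to q_1, push ε → (q_1, abbabbabab, Z)
  read a, top Z: go to q_1, push Z → (q_1, bbabbabab, Z)
  read b, top Z: go to q_1, push YZ → (q_1, babbabab, YZ)
  read b, top Y: go to q_1, push AY → (q_1, abbabab, AYZ)
  read a, top A: go to q_2, push A → (q_2, bbabab, AYZ)
  ε-move, top A: go to q_2, push ε → (q_2, bbabab, YZ)
  read b, top Y: go to q_0, push ε → (q_0, babab, Z)
  read b, top Z: go to q_0, push AZ → (q_0, abab, AZ)
  read a, top A: go to q_1, push AA → (q_1, bab, AAZ)
  read b, top A: go to q_0, push AY → (q_0, ab, AYAZ)
  read a, top A: go to q_1, push AA → (q_1, b, AAYAZ)
  read b, top A: go to q_0, push AY → (q_0, ε, AYAYAZ)
All input consumed; M is in state q_0.

q_0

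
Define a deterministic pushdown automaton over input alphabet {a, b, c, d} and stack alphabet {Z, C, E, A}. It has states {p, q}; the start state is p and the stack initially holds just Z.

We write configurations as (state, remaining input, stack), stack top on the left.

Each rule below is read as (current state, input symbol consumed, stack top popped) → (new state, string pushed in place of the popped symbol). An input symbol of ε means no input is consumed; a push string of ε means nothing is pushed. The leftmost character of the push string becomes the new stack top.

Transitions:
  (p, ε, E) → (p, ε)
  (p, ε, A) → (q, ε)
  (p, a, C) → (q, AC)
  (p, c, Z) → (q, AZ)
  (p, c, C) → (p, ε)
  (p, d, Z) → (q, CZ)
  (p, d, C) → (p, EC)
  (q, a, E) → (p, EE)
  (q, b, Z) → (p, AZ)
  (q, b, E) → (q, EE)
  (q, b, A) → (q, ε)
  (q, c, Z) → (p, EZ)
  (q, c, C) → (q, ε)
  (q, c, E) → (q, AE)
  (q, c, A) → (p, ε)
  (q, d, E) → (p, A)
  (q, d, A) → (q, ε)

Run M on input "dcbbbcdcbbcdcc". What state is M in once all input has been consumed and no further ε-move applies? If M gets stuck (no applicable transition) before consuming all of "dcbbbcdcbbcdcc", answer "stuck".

(p, dcbbbcdcbbcdcc, Z)
  read d, top Z: go to q, push CZ → (q, cbbbcdcbbcdcc, CZ)
  read c, top C: go to q, push ε → (q, bbbcdcbbcdcc, Z)
  read b, top Z: go to p, push AZ → (p, bbcdcbbcdcc, AZ)
  ε-move, top A: go to q, push ε → (q, bbcdcbbcdcc, Z)
  read b, top Z: go to p, push AZ → (p, bcdcbbcdcc, AZ)
  ε-move, top A: go to q, push ε → (q, bcdcbbcdcc, Z)
  read b, top Z: go to p, push AZ → (p, cdcbbcdcc, AZ)
  ε-move, top A: go to q, push ε → (q, cdcbbcdcc, Z)
  read c, top Z: go to p, push EZ → (p, dcbbcdcc, EZ)
  ε-move, top E: go to p, push ε → (p, dcbbcdcc, Z)
  read d, top Z: go to q, push CZ → (q, cbbcdcc, CZ)
  read c, top C: go to q, push ε → (q, bbcdcc, Z)
  read b, top Z: go to p, push AZ → (p, bcdcc, AZ)
  ε-move, top A: go to q, push ε → (q, bcdcc, Z)
  read b, top Z: go to p, push AZ → (p, cdcc, AZ)
  ε-move, top A: go to q, push ε → (q, cdcc, Z)
  read c, top Z: go to p, push EZ → (p, dcc, EZ)
  ε-move, top E: go to p, push ε → (p, dcc, Z)
  read d, top Z: go to q, push CZ → (q, cc, CZ)
  read c, top C: go to q, push ε → (q, c, Z)
  read c, top Z: go to p, push EZ → (p, ε, EZ)
  ε-move, top E: go to p, push ε → (p, ε, Z)
All input consumed; M is in state p.

p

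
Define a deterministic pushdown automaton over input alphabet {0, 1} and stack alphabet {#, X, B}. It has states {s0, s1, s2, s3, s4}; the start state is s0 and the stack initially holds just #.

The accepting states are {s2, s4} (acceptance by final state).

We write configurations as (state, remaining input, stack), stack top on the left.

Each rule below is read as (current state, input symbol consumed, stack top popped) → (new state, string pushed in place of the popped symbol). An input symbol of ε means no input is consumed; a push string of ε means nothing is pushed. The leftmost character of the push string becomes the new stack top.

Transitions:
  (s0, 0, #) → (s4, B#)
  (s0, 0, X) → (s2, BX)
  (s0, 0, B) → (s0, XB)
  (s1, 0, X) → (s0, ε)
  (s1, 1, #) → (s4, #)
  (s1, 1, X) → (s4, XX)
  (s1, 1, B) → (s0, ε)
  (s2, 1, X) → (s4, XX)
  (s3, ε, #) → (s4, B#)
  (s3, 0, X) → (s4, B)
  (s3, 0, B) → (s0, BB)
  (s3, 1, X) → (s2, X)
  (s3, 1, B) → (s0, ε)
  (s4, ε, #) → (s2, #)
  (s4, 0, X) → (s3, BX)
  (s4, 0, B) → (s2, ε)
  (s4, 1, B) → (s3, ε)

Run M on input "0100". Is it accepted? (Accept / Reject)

Reject

(s0, 0100, #)
  read 0, top #: go to s4, push B# → (s4, 100, B#)
  read 1, top B: go to s3, push ε → (s3, 00, #)
  ε-move, top #: go to s4, push B# → (s4, 00, B#)
  read 0, top B: go to s2, push ε → (s2, 0, #)
No transition applies at (s2, 0, #); input not fully consumed.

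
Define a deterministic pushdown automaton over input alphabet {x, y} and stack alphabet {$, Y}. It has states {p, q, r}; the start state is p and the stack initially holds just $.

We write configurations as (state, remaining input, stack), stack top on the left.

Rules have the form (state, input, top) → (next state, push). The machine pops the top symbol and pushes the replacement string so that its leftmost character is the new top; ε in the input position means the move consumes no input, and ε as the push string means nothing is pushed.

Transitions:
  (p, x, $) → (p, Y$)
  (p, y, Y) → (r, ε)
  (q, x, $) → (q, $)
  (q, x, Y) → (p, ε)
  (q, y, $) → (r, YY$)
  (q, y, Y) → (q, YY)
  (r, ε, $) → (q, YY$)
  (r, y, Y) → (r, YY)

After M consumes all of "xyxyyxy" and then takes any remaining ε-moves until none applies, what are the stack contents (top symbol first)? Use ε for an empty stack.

Y$

(p, xyxyyxy, $)
  read x, top $: go to p, push Y$ → (p, yxyyxy, Y$)
  read y, top Y: go to r, push ε → (r, xyyxy, $)
  ε-move, top $: go to q, push YY$ → (q, xyyxy, YY$)
  read x, top Y: go to p, push ε → (p, yyxy, Y$)
  read y, top Y: go to r, push ε → (r, yxy, $)
  ε-move, top $: go to q, push YY$ → (q, yxy, YY$)
  read y, top Y: go to q, push YY → (q, xy, YYY$)
  read x, top Y: go to p, push ε → (p, y, YY$)
  read y, top Y: go to r, push ε → (r, ε, Y$)
All input consumed in state r with stack Y$.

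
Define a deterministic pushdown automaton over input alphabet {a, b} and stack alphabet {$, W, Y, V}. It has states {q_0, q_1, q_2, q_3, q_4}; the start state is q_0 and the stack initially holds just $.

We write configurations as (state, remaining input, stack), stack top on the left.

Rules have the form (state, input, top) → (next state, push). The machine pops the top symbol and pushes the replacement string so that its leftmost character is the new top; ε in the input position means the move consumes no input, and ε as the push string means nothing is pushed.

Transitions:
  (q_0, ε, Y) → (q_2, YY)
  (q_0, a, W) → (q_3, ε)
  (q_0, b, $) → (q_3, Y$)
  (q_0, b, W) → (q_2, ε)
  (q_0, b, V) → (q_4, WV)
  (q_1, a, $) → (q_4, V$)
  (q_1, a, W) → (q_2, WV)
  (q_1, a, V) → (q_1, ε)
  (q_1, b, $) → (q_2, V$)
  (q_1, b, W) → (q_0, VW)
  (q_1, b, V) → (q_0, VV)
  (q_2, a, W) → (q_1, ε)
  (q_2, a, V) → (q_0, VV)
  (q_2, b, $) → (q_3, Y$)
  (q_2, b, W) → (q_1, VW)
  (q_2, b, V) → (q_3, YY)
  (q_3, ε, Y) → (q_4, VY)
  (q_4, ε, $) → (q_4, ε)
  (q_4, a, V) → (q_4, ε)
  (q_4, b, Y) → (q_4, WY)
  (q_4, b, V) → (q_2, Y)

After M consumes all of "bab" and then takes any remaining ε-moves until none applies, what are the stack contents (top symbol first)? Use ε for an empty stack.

(q_0, bab, $) ⊢ (q_3, ab, Y$) ⊢ (q_4, ab, VY$) ⊢ (q_4, b, Y$) ⊢ (q_4, ε, WY$)
All input consumed in state q_4 with stack WY$.

WY$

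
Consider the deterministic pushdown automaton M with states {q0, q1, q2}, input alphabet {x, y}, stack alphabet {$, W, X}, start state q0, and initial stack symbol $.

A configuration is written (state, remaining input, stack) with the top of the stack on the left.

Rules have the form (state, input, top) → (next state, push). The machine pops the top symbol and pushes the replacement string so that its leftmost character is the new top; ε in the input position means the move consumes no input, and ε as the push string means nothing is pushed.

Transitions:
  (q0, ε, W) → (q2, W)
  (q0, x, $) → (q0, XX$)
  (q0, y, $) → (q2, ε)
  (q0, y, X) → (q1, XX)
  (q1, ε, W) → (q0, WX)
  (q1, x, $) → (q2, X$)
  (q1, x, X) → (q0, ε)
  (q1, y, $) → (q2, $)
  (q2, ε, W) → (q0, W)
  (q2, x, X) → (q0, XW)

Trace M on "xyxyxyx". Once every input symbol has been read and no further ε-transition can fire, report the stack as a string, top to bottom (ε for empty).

XX$

(q0, xyxyxyx, $)
  read x, top $: go to q0, push XX$ → (q0, yxyxyx, XX$)
  read y, top X: go to q1, push XX → (q1, xyxyx, XXX$)
  read x, top X: go to q0, push ε → (q0, yxyx, XX$)
  read y, top X: go to q1, push XX → (q1, xyx, XXX$)
  read x, top X: go to q0, push ε → (q0, yx, XX$)
  read y, top X: go to q1, push XX → (q1, x, XXX$)
  read x, top X: go to q0, push ε → (q0, ε, XX$)
All input consumed in state q0 with stack XX$.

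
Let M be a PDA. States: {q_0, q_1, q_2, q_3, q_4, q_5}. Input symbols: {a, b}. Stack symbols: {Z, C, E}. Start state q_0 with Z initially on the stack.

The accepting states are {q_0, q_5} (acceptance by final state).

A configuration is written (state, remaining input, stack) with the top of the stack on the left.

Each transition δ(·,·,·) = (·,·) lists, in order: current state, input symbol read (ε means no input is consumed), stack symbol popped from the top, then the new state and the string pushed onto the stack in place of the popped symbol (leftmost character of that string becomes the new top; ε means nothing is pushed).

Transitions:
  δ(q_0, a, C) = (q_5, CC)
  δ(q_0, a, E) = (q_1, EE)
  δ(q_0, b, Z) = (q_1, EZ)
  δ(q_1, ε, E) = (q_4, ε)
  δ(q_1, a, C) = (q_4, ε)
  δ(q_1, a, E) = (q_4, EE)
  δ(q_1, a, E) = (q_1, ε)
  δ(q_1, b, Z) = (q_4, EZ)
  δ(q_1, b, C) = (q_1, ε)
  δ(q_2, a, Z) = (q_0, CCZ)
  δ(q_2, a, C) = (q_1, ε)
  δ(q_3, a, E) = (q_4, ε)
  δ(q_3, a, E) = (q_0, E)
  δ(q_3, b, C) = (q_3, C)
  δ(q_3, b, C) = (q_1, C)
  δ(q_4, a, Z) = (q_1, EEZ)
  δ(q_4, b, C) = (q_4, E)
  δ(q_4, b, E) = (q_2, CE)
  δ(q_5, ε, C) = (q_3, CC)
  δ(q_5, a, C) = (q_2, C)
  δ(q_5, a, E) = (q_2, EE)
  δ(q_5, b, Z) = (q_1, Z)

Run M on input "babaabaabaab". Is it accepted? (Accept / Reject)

Reject

No computation consumes all input and reaches a final state.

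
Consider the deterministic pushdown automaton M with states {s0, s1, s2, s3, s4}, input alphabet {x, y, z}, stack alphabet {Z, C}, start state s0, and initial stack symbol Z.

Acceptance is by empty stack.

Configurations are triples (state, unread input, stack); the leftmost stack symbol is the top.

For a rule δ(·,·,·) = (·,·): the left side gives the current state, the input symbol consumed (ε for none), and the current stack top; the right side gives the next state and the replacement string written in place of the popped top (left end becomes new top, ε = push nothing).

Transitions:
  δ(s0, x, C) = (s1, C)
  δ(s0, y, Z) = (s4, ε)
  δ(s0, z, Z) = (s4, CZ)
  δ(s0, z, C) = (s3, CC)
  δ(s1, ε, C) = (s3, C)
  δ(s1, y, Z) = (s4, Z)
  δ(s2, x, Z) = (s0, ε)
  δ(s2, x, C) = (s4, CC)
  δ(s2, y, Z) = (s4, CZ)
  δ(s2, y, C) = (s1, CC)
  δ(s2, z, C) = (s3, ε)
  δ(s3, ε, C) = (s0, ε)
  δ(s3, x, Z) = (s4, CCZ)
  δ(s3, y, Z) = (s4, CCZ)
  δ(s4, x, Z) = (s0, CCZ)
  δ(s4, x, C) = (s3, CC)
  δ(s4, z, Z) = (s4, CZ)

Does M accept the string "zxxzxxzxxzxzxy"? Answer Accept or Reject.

(s0, zxxzxxzxxzxzxy, Z)
  read z, top Z: go to s4, push CZ → (s4, xxzxxzxxzxzxy, CZ)
  read x, top C: go to s3, push CC → (s3, xzxxzxxzxzxy, CCZ)
  ε-move, top C: go to s0, push ε → (s0, xzxxzxxzxzxy, CZ)
  read x, top C: go to s1, push C → (s1, zxxzxxzxzxy, CZ)
  ε-move, top C: go to s3, push C → (s3, zxxzxxzxzxy, CZ)
  ε-move, top C: go to s0, push ε → (s0, zxxzxxzxzxy, Z)
  read z, top Z: go to s4, push CZ → (s4, xxzxxzxzxy, CZ)
  read x, top C: go to s3, push CC → (s3, xzxxzxzxy, CCZ)
  ε-move, top C: go to s0, push ε → (s0, xzxxzxzxy, CZ)
  read x, top C: go to s1, push C → (s1, zxxzxzxy, CZ)
  ε-move, top C: go to s3, push C → (s3, zxxzxzxy, CZ)
  ε-move, top C: go to s0, push ε → (s0, zxxzxzxy, Z)
  read z, top Z: go to s4, push CZ → (s4, xxzxzxy, CZ)
  read x, top C: go to s3, push CC → (s3, xzxzxy, CCZ)
  ε-move, top C: go to s0, push ε → (s0, xzxzxy, CZ)
  read x, top C: go to s1, push C → (s1, zxzxy, CZ)
  ε-move, top C: go to s3, push C → (s3, zxzxy, CZ)
  ε-move, top C: go to s0, push ε → (s0, zxzxy, Z)
  read z, top Z: go to s4, push CZ → (s4, xzxy, CZ)
  read x, top C: go to s3, push CC → (s3, zxy, CCZ)
  ε-move, top C: go to s0, push ε → (s0, zxy, CZ)
  read z, top C: go to s3, push CC → (s3, xy, CCZ)
  ε-move, top C: go to s0, push ε → (s0, xy, CZ)
  read x, top C: go to s1, push C → (s1, y, CZ)
  ε-move, top C: go to s3, push C → (s3, y, CZ)
  ε-move, top C: go to s0, push ε → (s0, y, Z)
  read y, top Z: go to s4, push ε → (s4, ε, ε)
All input consumed and the stack is empty.

Accept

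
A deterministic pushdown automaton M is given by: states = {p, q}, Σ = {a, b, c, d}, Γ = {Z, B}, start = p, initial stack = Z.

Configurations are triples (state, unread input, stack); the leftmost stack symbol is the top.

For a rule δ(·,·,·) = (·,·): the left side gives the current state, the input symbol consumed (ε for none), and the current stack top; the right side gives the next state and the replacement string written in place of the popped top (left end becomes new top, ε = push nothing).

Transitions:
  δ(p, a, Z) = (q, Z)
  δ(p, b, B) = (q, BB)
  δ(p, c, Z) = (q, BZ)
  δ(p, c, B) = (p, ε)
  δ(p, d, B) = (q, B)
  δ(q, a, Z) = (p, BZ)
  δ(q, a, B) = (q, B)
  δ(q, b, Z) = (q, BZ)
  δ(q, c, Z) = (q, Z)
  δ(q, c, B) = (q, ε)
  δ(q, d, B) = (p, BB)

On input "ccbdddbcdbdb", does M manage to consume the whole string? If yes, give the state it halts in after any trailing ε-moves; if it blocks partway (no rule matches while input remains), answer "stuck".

(p, ccbdddbcdbdb, Z)
  read c, top Z: go to q, push BZ → (q, cbdddbcdbdb, BZ)
  read c, top B: go to q, push ε → (q, bdddbcdbdb, Z)
  read b, top Z: go to q, push BZ → (q, dddbcdbdb, BZ)
  read d, top B: go to p, push BB → (p, ddbcdbdb, BBZ)
  read d, top B: go to q, push B → (q, dbcdbdb, BBZ)
  read d, top B: go to p, push BB → (p, bcdbdb, BBBZ)
  read b, top B: go to q, push BB → (q, cdbdb, BBBBZ)
  read c, top B: go to q, push ε → (q, dbdb, BBBZ)
  read d, top B: go to p, push BB → (p, bdb, BBBBZ)
  read b, top B: go to q, push BB → (q, db, BBBBBZ)
  read d, top B: go to p, push BB → (p, b, BBBBBBZ)
  read b, top B: go to q, push BB → (q, ε, BBBBBBBZ)
All input consumed; M is in state q.

q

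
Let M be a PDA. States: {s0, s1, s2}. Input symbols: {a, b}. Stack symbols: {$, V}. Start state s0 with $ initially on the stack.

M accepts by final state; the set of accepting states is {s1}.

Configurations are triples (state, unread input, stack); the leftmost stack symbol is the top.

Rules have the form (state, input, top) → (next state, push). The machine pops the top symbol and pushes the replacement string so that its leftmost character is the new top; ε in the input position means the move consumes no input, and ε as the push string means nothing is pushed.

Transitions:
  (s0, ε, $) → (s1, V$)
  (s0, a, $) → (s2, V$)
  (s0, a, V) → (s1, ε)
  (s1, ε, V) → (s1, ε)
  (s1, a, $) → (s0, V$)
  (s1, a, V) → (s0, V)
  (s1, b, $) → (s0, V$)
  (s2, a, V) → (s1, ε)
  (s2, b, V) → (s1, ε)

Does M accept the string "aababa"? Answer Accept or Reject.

Accept

One accepting computation: (s0, aababa, $) ⊢ (s2, ababa, V$) ⊢ (s1, baba, $) ⊢ (s0, aba, V$) ⊢ (s1, ba, $) ⊢ (s0, a, V$) ⊢ (s1, ε, $)
All input consumed and state s1 ∈ F.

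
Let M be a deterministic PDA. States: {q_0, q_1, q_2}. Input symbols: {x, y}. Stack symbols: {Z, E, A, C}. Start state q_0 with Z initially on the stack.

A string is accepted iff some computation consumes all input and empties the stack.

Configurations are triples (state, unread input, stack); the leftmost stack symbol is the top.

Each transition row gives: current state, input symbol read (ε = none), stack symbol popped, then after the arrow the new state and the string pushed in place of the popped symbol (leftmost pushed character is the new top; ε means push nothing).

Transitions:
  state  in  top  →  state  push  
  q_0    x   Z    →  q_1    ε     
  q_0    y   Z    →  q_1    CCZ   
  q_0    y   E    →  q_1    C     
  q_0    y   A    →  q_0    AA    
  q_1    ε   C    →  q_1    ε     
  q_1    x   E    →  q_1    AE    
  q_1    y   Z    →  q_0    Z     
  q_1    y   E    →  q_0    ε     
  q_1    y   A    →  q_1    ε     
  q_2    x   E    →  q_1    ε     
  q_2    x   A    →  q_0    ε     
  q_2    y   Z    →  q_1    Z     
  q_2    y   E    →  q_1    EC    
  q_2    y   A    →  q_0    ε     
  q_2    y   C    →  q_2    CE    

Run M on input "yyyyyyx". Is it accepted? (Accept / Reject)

(q_0, yyyyyyx, Z)
  read y, top Z: go to q_1, push CCZ → (q_1, yyyyyx, CCZ)
  ε-move, top C: go to q_1, push ε → (q_1, yyyyyx, CZ)
  ε-move, top C: go to q_1, push ε → (q_1, yyyyyx, Z)
  read y, top Z: go to q_0, push Z → (q_0, yyyyx, Z)
  read y, top Z: go to q_1, push CCZ → (q_1, yyyx, CCZ)
  ε-move, top C: go to q_1, push ε → (q_1, yyyx, CZ)
  ε-move, top C: go to q_1, push ε → (q_1, yyyx, Z)
  read y, top Z: go to q_0, push Z → (q_0, yyx, Z)
  read y, top Z: go to q_1, push CCZ → (q_1, yx, CCZ)
  ε-move, top C: go to q_1, push ε → (q_1, yx, CZ)
  ε-move, top C: go to q_1, push ε → (q_1, yx, Z)
  read y, top Z: go to q_0, push Z → (q_0, x, Z)
  read x, top Z: go to q_1, push ε → (q_1, ε, ε)
All input consumed and the stack is empty.

Accept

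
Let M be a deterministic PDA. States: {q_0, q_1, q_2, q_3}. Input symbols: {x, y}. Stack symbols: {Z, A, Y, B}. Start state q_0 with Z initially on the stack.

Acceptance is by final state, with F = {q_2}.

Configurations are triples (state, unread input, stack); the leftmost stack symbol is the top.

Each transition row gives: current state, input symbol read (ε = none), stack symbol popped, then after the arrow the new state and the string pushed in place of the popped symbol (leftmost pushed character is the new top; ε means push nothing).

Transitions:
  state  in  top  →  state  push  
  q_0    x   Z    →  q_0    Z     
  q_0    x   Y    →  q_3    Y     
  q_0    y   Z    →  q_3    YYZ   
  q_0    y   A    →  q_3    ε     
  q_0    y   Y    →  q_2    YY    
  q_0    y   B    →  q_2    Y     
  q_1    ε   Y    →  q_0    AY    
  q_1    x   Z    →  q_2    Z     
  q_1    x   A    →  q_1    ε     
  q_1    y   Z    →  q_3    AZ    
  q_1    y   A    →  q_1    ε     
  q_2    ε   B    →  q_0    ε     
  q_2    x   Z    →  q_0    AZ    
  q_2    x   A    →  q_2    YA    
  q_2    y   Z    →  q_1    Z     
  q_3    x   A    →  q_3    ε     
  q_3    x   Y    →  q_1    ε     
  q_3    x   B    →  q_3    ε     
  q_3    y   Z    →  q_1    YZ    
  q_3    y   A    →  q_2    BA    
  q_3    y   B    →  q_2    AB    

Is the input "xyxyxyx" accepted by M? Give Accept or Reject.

Reject

(q_0, xyxyxyx, Z) ⊢ (q_0, yxyxyx, Z) ⊢ (q_3, xyxyx, YYZ) ⊢ (q_1, yxyx, YZ) ⊢ (q_0, yxyx, AYZ) ⊢ (q_3, xyx, YZ) ⊢ (q_1, yx, Z) ⊢ (q_3, x, AZ) ⊢ (q_3, ε, Z)
All input consumed; state q_3 ∉ F and no further ε-move applies.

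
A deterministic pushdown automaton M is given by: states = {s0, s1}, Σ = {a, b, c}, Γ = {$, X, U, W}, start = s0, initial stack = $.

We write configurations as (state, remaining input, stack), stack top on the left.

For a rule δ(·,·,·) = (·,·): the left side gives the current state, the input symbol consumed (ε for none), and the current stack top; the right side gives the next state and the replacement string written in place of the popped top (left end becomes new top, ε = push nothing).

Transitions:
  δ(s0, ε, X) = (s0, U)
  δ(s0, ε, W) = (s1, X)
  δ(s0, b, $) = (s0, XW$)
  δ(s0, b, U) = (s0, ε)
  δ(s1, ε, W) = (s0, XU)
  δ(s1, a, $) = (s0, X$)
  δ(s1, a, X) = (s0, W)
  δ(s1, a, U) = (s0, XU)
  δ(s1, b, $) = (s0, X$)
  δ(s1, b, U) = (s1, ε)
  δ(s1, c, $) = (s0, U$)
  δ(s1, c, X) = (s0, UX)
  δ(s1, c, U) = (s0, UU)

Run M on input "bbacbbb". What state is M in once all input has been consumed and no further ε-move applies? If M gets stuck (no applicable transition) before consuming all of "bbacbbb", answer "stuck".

(s0, bbacbbb, $) ⊢ (s0, bacbbb, XW$) ⊢ (s0, bacbbb, UW$) ⊢ (s0, acbbb, W$) ⊢ (s1, acbbb, X$) ⊢ (s0, cbbb, W$) ⊢ (s1, cbbb, X$) ⊢ (s0, bbb, UX$) ⊢ (s0, bb, X$) ⊢ (s0, bb, U$) ⊢ (s0, b, $) ⊢ (s0, ε, XW$) ⊢ (s0, ε, UW$)
All input consumed; M is in state s0.

s0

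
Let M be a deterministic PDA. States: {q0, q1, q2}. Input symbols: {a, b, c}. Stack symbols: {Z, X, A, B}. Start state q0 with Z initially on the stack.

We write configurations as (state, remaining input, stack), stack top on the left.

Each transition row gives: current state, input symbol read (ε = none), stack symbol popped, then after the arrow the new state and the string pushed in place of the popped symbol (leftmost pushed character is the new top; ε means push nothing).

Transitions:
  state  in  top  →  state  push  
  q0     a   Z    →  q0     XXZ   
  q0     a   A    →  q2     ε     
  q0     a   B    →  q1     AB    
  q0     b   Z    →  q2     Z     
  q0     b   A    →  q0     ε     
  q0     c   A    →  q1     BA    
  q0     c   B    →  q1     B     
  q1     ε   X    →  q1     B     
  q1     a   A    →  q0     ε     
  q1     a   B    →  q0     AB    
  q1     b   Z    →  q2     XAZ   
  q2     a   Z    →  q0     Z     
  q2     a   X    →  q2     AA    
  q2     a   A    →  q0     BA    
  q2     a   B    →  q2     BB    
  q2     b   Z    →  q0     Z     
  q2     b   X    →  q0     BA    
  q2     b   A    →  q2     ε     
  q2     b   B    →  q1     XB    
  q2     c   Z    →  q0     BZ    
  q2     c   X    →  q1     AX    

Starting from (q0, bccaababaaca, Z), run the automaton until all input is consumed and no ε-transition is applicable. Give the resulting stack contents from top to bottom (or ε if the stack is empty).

ABBZ

(q0, bccaababaaca, Z)
  read b, top Z: go to q2, push Z → (q2, ccaababaaca, Z)
  read c, top Z: go to q0, push BZ → (q0, caababaaca, BZ)
  read c, top B: go to q1, push B → (q1, aababaaca, BZ)
  read a, top B: go to q0, push AB → (q0, ababaaca, ABZ)
  read a, top A: go to q2, push ε → (q2, babaaca, BZ)
  read b, top B: go to q1, push XB → (q1, abaaca, XBZ)
  ε-move, top X: go to q1, push B → (q1, abaaca, BBZ)
  read a, top B: go to q0, push AB → (q0, baaca, ABBZ)
  read b, top A: go to q0, push ε → (q0, aaca, BBZ)
  read a, top B: go to q1, push AB → (q1, aca, ABBZ)
  read a, top A: go to q0, push ε → (q0, ca, BBZ)
  read c, top B: go to q1, push B → (q1, a, BBZ)
  read a, top B: go to q0, push AB → (q0, ε, ABBZ)
All input consumed in state q0 with stack ABBZ.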